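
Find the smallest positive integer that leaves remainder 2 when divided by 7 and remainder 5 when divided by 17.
M = 7 × 17 = 119. M₁ = 17, y₁ ≡ 5 (mod 7). M₂ = 7, y₂ ≡ 5 (mod 17). m = 2×17×5 + 5×7×5 ≡ 107 (mod 119). The smallest positive such number is 107.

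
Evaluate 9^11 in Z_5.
Using Fermat: 9^{4} ≡ 1 (mod 5). 11 ≡ 3 (mod 4). So 9^{11} ≡ 9^{3} ≡ 4 (mod 5)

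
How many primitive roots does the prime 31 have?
Number of primitive roots mod 31 = φ(30) = 8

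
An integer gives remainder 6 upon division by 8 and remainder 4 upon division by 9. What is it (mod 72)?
M = 8 × 9 = 72. M₁ = 9, y₁ ≡ 1 (mod 8). M₂ = 8, y₂ ≡ 8 (mod 9). x = 6×9×1 + 4×8×8 ≡ 22 (mod 72). The smallest positive such number is 22.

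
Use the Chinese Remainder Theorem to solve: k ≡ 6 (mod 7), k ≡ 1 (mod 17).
M = 7 × 17 = 119. M₁ = 17, y₁ ≡ 5 (mod 7). M₂ = 7, y₂ ≡ 5 (mod 17). k = 6×17×5 + 1×7×5 ≡ 69 (mod 119)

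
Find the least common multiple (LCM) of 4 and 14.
28

First find GCD(4, 14) using the Euclidean algorithm:
4 = 0 × 14 + 4
14 = 3 × 4 + 2
4 = 2 × 2 + 0
GCD(4, 14) = 2

LCM formula: LCM(a, b) = (a × b) / GCD(a, b)
LCM(4, 14) = (4 × 14) / 2
LCM(4, 14) = 56 / 2
LCM(4, 14) = 28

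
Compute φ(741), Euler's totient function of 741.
432

Prime factorization: 741 = 3 × 13 × 19
Using the formula φ(n) = n × Π(1 - 1/p) for each prime factor p:
φ(741) = 741 × (1 - 1/3) × (1 - 1/13) × (1 - 1/19)
φ(741) = 432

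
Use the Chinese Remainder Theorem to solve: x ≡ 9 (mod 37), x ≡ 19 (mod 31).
453

Using the Chinese Remainder Theorem:
M = product of moduli = 1147
For equation 1: M_1 = 31, 31 ≡ 31 (mod 37), inverse of 31 mod 37 is 6 (check: 31 × 6 = 186 ≡ 1 (mod 37))
For equation 2: M_2 = 37, 37 ≡ 6 (mod 31), inverse of 37 mod 31 is 26 (check: 6 × 26 = 156 ≡ 1 (mod 31))
Combine: x ≡ Σ r_i×M_i×(M_i⁻¹ mod m_i) = 9×31×6 + 19×37×26 = 1674 + 18278 = 19952
19952 mod 1147 = 453
x ≡ 453 (mod 1147)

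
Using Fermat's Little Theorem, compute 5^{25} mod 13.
5

By Fermat's Little Theorem, a^(p-1) ≡ 1 (mod p) for prime p and gcd(a, p) = 1
Here p = 13, so 5^12 ≡ 1 (mod 13)
We can reduce the exponent: 25 mod 12 = 1
So 5^25 ≡ 5^1 (mod 13)
Computing: 5^1 mod 13 = 5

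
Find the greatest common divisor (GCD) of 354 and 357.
3

Using the Euclidean algorithm:
354 = 0 × 357 + 354
357 = 1 × 354 + 3
354 = 118 × 3 + 0

GCD(354, 357) = 3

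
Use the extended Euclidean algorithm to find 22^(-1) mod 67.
Extended GCD: 22(-3) + 67(1) = 1. So 22^(-1) ≡ 64 ≡ 64 (mod 67). Verify: 22 × 64 = 1408 ≡ 1 (mod 67)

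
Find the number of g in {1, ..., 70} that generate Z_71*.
Number of primitive roots mod 71 = φ(70) = 24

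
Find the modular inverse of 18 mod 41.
18^(-1) ≡ 16 (mod 41). Verification: 18 × 16 = 288 ≡ 1 (mod 41)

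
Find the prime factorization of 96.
2^5 × 3

Divide by primes starting from smallest:
96 ÷ 2 = 48
48 ÷ 2 = 24
24 ÷ 2 = 12
12 ÷ 2 = 6
6 ÷ 2 = 3
3 ÷ 3 = 1

96 = 2^5 × 3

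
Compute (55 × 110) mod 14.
2

(55 × 110) = 6050
6050 mod 14 = 2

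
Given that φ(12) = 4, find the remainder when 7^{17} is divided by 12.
By Euler: 7^{4} ≡ 1 (mod 12) since gcd(7, 12) = 1. 17 = 4×4 + 1. So 7^{17} ≡ 7^{1} ≡ 7 (mod 12)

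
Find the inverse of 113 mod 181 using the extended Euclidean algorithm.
Extended GCD: 113(-8) + 181(5) = 1. So 113^(-1) ≡ 173 ≡ 173 (mod 181). Verify: 113 × 173 = 19549 ≡ 1 (mod 181)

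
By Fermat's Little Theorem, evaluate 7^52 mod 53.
By Fermat's Little Theorem, 7^{52} ≡ 1 (mod 53) since 53 is prime and gcd(7, 53) = 1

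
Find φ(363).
220

Prime factorization: 363 = 3 × 11^2
Using the formula φ(n) = n × Π(1 - 1/p) for each prime factor p:
φ(363) = 363 × (1 - 1/3) × (1 - 1/11)
φ(363) = 220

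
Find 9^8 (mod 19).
8 = 8 (binary 1000). Repeated squaring mod 19: 9^1 ≡ 9; 9^2 ≡ 9² = 81 ≡ 5; 9^4 ≡ 5² = 25 ≡ 6; 9^8 ≡ 6² = 36 ≡ 17. So 9^8 ≡ 17 (mod 19).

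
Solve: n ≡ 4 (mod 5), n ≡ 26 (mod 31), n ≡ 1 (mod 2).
M = 5 × 31 × 2 = 310. M₁ = 62, y₁ ≡ 3 (mod 5). M₂ = 10, y₂ ≡ 28 (mod 31). M₃ = 155, y₃ ≡ 1 (mod 2). n = 4×62×3 + 26×10×28 + 1×155×1 ≡ 119 (mod 310)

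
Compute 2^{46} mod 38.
36

Using successive squaring:
Binary expansion of 46: 101110
Powers of 2 mod 38 (each is the square of the previous):
  2^1 ≡ 2 (mod 38)
  2^2 ≡ 2² = 4 ≡ 4 (mod 38)
  2^4 ≡ 4² = 16 ≡ 16 (mod 38)
  2^8 ≡ 16² = 256 ≡ 28 (mod 38)
  2^16 ≡ 28² = 784 ≡ 24 (mod 38)
  2^32 ≡ 24² = 576 ≡ 6 (mod 38)
46 = 32 + 8 + 4 + 2, so 2^46 = 2^32 × 2^8 × 2^4 × 2^2 ≡ 6 × 28 × 16 × 4 (mod 38)
Multiplying step by step:
  6 × 28 = 168 ≡ 16 (mod 38)
  16 × 16 = 256 ≡ 28 (mod 38)
  28 × 4 = 112 ≡ 36 (mod 38)
Result: 2^46 ≡ 36 (mod 38)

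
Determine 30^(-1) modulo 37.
30^(-1) ≡ 21 (mod 37). Verification: 30 × 21 = 630 ≡ 1 (mod 37)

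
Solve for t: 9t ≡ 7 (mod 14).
7

Since gcd(9, 14) = 1 divides 7, a solution exists.
Multiply both sides by the inverse of 9 mod 14:
  9^(-1) mod 14 = 11
  x ≡ 11 × 7 ≡ 77 ≡ 7 (mod 14)
Verification: 9 × 7 = 63 = 4 × 14 + 7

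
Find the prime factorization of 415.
5 × 83

Divide by primes starting from smallest:
415 ÷ 5 = 83
83 ÷ 83 = 1

415 = 5 × 83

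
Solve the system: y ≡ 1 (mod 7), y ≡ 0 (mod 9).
M = 7 × 9 = 63. M₁ = 9, y₁ ≡ 4 (mod 7). M₂ = 7, y₂ ≡ 4 (mod 9). y = 1×9×4 + 0×7×4 ≡ 36 (mod 63)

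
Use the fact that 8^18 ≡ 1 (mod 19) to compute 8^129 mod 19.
By Fermat: 8^{18} ≡ 1 (mod 19). 129 = 7×18 + 3. So 8^{129} ≡ 8^{3} ≡ 18 (mod 19)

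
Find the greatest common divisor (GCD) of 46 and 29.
1

Using the Euclidean algorithm:
46 = 1 × 29 + 17
29 = 1 × 17 + 12
17 = 1 × 12 + 5
12 = 2 × 5 + 2
5 = 2 × 2 + 1
2 = 2 × 1 + 0

GCD(46, 29) = 1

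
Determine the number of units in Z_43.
42

Prime factorization: 43 = 43
Using the formula φ(n) = n × Π(1 - 1/p) for each prime factor p:
φ(43) = 43 × (1 - 1/43)
φ(43) = 42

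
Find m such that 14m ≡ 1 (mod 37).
14^(-1) ≡ 8 (mod 37). Verification: 14 × 8 = 112 ≡ 1 (mod 37)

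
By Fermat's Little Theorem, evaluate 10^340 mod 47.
By Fermat: 10^{46} ≡ 1 (mod 47). 340 ≡ 18 (mod 46). So 10^{340} ≡ 10^{18} ≡ 3 (mod 47)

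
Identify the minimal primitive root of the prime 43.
p - 1 = 42 has prime divisors 2, 3, 7. h is a primitive root mod 43 iff h^(42/q) ≢ 1 (mod 43) for each such q.
h = 2: 2^21 ≡ 42, 2^14 ≡ 1, 2^6 ≡ 21 (mod 43); 2^14 ≡ 1, so not a primitive root.
h = 3: 3^21 ≡ 42, 3^14 ≡ 36, 3^6 ≡ 41 (mod 43); none is 1, so 3 has order 42 and is a primitive root.
The smallest primitive root mod 43 is g = 3.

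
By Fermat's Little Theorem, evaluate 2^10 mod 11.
By Fermat's Little Theorem, 2^{10} ≡ 1 (mod 11) since 11 is prime and gcd(2, 11) = 1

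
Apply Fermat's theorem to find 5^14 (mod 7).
By Fermat: 5^{6} ≡ 1 (mod 7). 14 = 2×6 + 2. So 5^{14} ≡ 5^{2} ≡ 4 (mod 7)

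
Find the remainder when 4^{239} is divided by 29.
By Fermat: 4^{28} ≡ 1 (mod 29). 239 = 8×28 + 15. So 4^{239} ≡ 4^{15} ≡ 4 (mod 29)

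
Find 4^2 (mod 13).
2 = 2 (binary 10). Repeated squaring mod 13: 4^1 ≡ 4; 4^2 ≡ 4² = 16 ≡ 3. So 4^2 ≡ 3 (mod 13).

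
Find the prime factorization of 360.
2^3 × 3^2 × 5

Divide by primes starting from smallest:
360 ÷ 2 = 180
180 ÷ 2 = 90
90 ÷ 2 = 45
45 ÷ 3 = 15
15 ÷ 3 = 5
5 ÷ 5 = 1

360 = 2^3 × 3^2 × 5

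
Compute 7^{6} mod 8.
1

Using successive squaring:
Binary expansion of 6: 110
Powers of 7 mod 8 (each is the square of the previous):
  7^1 ≡ 7 (mod 8)
  7^2 ≡ 7² = 49 ≡ 1 (mod 8)
  7^4 ≡ 1² = 1 ≡ 1 (mod 8)
6 = 4 + 2, so 7^6 = 7^4 × 7^2 ≡ 1 × 1 (mod 8)
Multiplying step by step:
  1 × 1 = 1 ≡ 1 (mod 8)
Result: 7^6 ≡ 1 (mod 8)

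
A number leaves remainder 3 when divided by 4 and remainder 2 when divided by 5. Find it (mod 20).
M = 4 × 5 = 20. M₁ = 5, y₁ ≡ 1 (mod 4). M₂ = 4, y₂ ≡ 4 (mod 5). n = 3×5×1 + 2×4×4 ≡ 7 (mod 20)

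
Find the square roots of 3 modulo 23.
The square roots of 3 mod 23 are 16 and 7. Verify: 16² = 256 ≡ 3 (mod 23)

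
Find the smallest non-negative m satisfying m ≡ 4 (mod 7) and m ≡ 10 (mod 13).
M = 7 × 13 = 91. M₁ = 13, y₁ ≡ 6 (mod 7). M₂ = 7, y₂ ≡ 2 (mod 13). m = 4×13×6 + 10×7×2 ≡ 88 (mod 91)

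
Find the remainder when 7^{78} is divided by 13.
By Fermat: 7^{12} ≡ 1 (mod 13). 78 = 6×12 + 6. So 7^{78} ≡ 7^{6} ≡ 12 (mod 13)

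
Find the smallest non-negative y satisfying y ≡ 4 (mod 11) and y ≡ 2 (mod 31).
M = 11 × 31 = 341. M₁ = 31, y₁ ≡ 5 (mod 11). M₂ = 11, y₂ ≡ 17 (mod 31). y = 4×31×5 + 2×11×17 ≡ 312 (mod 341)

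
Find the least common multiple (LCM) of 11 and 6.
66

First find GCD(11, 6) using the Euclidean algorithm:
11 = 1 × 6 + 5
6 = 1 × 5 + 1
5 = 5 × 1 + 0
GCD(11, 6) = 1

LCM formula: LCM(a, b) = (a × b) / GCD(a, b)
LCM(11, 6) = (11 × 6) / 1
LCM(11, 6) = 66 / 1
LCM(11, 6) = 66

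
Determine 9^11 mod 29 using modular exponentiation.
Using repeated squaring. 11 = 8 + 2 + 1 (binary 1011). Repeated squaring mod 29: 9^1 ≡ 9; 9^2 ≡ 9² = 81 ≡ 23; 9^4 ≡ 23² = 529 ≡ 7; 9^8 ≡ 7² = 49 ≡ 20. Multiply: 9^11 = 9^8 × 9^2 × 9^1 ≡ 20 × 23 × 9 (mod 29): 20 × 23 = 460 ≡ 25; 25 × 9 = 225 ≡ 22. So 9^11 ≡ 22 (mod 29).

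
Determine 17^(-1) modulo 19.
17^(-1) ≡ 9 (mod 19). Verification: 17 × 9 = 153 ≡ 1 (mod 19)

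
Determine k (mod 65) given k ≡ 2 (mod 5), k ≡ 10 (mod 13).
62

Using the Chinese Remainder Theorem:
M = product of moduli = 65
For equation 1: M_1 = 13, 13 ≡ 3 (mod 5), inverse of 13 mod 5 is 2 (check: 3 × 2 = 6 ≡ 1 (mod 5))
For equation 2: M_2 = 5, 5 ≡ 5 (mod 13), inverse of 5 mod 13 is 8 (check: 5 × 8 = 40 ≡ 1 (mod 13))
Combine: k ≡ Σ r_i×M_i×(M_i⁻¹ mod m_i) = 2×13×2 + 10×5×8 = 52 + 400 = 452
452 mod 65 = 62
k ≡ 62 (mod 65)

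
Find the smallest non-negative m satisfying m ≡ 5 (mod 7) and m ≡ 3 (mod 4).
M = 7 × 4 = 28. M₁ = 4, y₁ ≡ 2 (mod 7). M₂ = 7, y₂ ≡ 3 (mod 4). m = 5×4×2 + 3×7×3 ≡ 19 (mod 28)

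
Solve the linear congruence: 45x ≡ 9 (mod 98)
59

Since gcd(45, 98) = 1 divides 9, a solution exists.
Multiply both sides by the inverse of 45 mod 98:
  45^(-1) mod 98 = 61
  x ≡ 61 × 9 ≡ 549 ≡ 59 (mod 98)
Verification: 45 × 59 = 2655 = 27 × 98 + 9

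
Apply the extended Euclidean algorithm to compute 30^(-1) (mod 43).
Extended GCD: 30(-10) + 43(7) = 1. So 30^(-1) ≡ 33 ≡ 33 (mod 43). Verify: 30 × 33 = 990 ≡ 1 (mod 43)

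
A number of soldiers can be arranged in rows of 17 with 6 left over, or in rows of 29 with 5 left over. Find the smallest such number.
M = 17 × 29 = 493. M₁ = 29, y₁ ≡ 10 (mod 17). M₂ = 17, y₂ ≡ 12 (mod 29). n = 6×29×10 + 5×17×12 ≡ 295 (mod 493). The smallest positive such number is 295.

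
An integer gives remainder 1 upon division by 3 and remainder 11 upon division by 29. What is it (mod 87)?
M = 3 × 29 = 87. M₁ = 29, y₁ ≡ 2 (mod 3). M₂ = 3, y₂ ≡ 10 (mod 29). n = 1×29×2 + 11×3×10 ≡ 40 (mod 87). The smallest positive such number is 40.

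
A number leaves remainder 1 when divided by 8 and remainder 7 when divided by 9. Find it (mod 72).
M = 8 × 9 = 72. M₁ = 9, y₁ ≡ 1 (mod 8). M₂ = 8, y₂ ≡ 8 (mod 9). r = 1×9×1 + 7×8×8 ≡ 25 (mod 72)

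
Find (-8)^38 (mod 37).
Using Fermat: (-8)^{36} ≡ 1 (mod 37). 38 ≡ 2 (mod 36). So (-8)^{38} ≡ (-8)^{2} ≡ 27 (mod 37)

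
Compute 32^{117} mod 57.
56

Using successive squaring:
Binary expansion of 117: 1110101
Powers of 32 mod 57 (each is the square of the previous):
  32^1 ≡ 32 (mod 57)
  32^2 ≡ 32² = 1024 ≡ 55 (mod 57)
  32^4 ≡ 55² = 3025 ≡ 4 (mod 57)
  32^8 ≡ 4² = 16 ≡ 16 (mod 57)
  32^16 ≡ 16² = 256 ≡ 28 (mod 57)
  32^32 ≡ 28² = 784 ≡ 43 (mod 57)
  32^64 ≡ 43² = 1849 ≡ 25 (mod 57)
117 = 64 + 32 + 16 + 4 + 1, so 32^117 = 32^64 × 32^32 × 32^16 × 32^4 × 32^1 ≡ 25 × 43 × 28 × 4 × 32 (mod 57)
Multiplying step by step:
  25 × 43 = 1075 ≡ 49 (mod 57)
  49 × 28 = 1372 ≡ 4 (mod 57)
  4 × 4 = 16 ≡ 16 (mod 57)
  16 × 32 = 512 ≡ 56 (mod 57)
Result: 32^117 ≡ 56 (mod 57)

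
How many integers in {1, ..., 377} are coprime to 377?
336

Prime factorization: 377 = 13 × 29
Using the formula φ(n) = n × Π(1 - 1/p) for each prime factor p:
φ(377) = 377 × (1 - 1/13) × (1 - 1/29)
φ(377) = 336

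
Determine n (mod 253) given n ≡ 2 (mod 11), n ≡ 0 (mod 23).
46

Using the Chinese Remainder Theorem:
M = product of moduli = 253
For equation 1: M_1 = 23, 23 ≡ 1 (mod 11), inverse of 23 mod 11 is 1 (check: 1 × 1 = 1 ≡ 1 (mod 11))
For equation 2: M_2 = 11, 11 ≡ 11 (mod 23), inverse of 11 mod 23 is 21 (check: 11 × 21 = 231 ≡ 1 (mod 23))
Combine: n ≡ Σ r_i×M_i×(M_i⁻¹ mod m_i) = 2×23×1 + 0×11×21 = 46 + 0 = 46
46 mod 253 = 46
n ≡ 46 (mod 253)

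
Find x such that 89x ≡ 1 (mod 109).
89^(-1) ≡ 49 (mod 109). Verification: 89 × 49 = 4361 ≡ 1 (mod 109)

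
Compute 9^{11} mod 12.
9

Using successive squaring:
Binary expansion of 11: 1011
Powers of 9 mod 12 (each is the square of the previous):
  9^1 ≡ 9 (mod 12)
  9^2 ≡ 9² = 81 ≡ 9 (mod 12)
  9^4 ≡ 9² = 81 ≡ 9 (mod 12)
  9^8 ≡ 9² = 81 ≡ 9 (mod 12)
11 = 8 + 2 + 1, so 9^11 = 9^8 × 9^2 × 9^1 ≡ 9 × 9 × 9 (mod 12)
Multiplying step by step:
  9 × 9 = 81 ≡ 9 (mod 12)
  9 × 9 = 81 ≡ 9 (mod 12)
Result: 9^11 ≡ 9 (mod 12)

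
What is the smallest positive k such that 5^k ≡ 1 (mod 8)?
Powers of 5 mod 8: 5^1≡5, 5^2≡1. Order = 2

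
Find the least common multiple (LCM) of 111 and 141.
5217

First find GCD(111, 141) using the Euclidean algorithm:
111 = 0 × 141 + 111
141 = 1 × 111 + 30
111 = 3 × 30 + 21
30 = 1 × 21 + 9
21 = 2 × 9 + 3
9 = 3 × 3 + 0
GCD(111, 141) = 3

LCM formula: LCM(a, b) = (a × b) / GCD(a, b)
LCM(111, 141) = (111 × 141) / 3
LCM(111, 141) = 15651 / 3
LCM(111, 141) = 5217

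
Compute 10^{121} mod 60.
40

Using successive squaring:
Binary expansion of 121: 1111001
Powers of 10 mod 60 (each is the square of the previous):
  10^1 ≡ 10 (mod 60)
  10^2 ≡ 10² = 100 ≡ 40 (mod 60)
  10^4 ≡ 40² = 1600 ≡ 40 (mod 60)
  10^8 ≡ 40² = 1600 ≡ 40 (mod 60)
  10^16 ≡ 40² = 1600 ≡ 40 (mod 60)
  10^32 ≡ 40² = 1600 ≡ 40 (mod 60)
  10^64 ≡ 40² = 1600 ≡ 40 (mod 60)
121 = 64 + 32 + 16 + 8 + 1, so 10^121 = 10^64 × 10^32 × 10^16 × 10^8 × 10^1 ≡ 40 × 40 × 40 × 40 × 10 (mod 60)
Multiplying step by step:
  40 × 40 = 1600 ≡ 40 (mod 60)
  40 × 40 = 1600 ≡ 40 (mod 60)
  40 × 40 = 1600 ≡ 40 (mod 60)
  40 × 10 = 400 ≡ 40 (mod 60)
Result: 10^121 ≡ 40 (mod 60)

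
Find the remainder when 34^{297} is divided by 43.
By Fermat: 34^{42} ≡ 1 (mod 43). 297 = 7×42 + 3. So 34^{297} ≡ 34^{3} ≡ 2 (mod 43)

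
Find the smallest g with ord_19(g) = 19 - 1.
p - 1 = 18 has prime divisors 2, 3. h is a primitive root mod 19 iff h^(18/q) ≢ 1 (mod 19) for each such q.
h = 2: 2^9 ≡ 18, 2^6 ≡ 7 (mod 19); none is 1, so 2 has order 18 and is a primitive root.
The smallest primitive root mod 19 is g = 2.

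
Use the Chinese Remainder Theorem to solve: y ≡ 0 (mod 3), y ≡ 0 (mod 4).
M = 3 × 4 = 12. M₁ = 4, y₁ ≡ 1 (mod 3). M₂ = 3, y₂ ≡ 3 (mod 4). y = 0×4×1 + 0×3×3 ≡ 0 (mod 12)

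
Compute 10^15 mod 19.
Using repeated squaring. 15 = 8 + 4 + 2 + 1 (binary 1111). Repeated squaring mod 19: 10^1 ≡ 10; 10^2 ≡ 10² = 100 ≡ 5; 10^4 ≡ 5² = 25 ≡ 6; 10^8 ≡ 6² = 36 ≡ 17. Multiply: 10^15 = 10^8 × 10^4 × 10^2 × 10^1 ≡ 17 × 6 × 5 × 10 (mod 19): 17 × 6 = 102 ≡ 7; 7 × 5 = 35 ≡ 16; 16 × 10 = 160 ≡ 8. So 10^15 ≡ 8 (mod 19).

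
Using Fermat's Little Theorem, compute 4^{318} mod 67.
24

By Fermat's Little Theorem, a^(p-1) ≡ 1 (mod p) for prime p and gcd(a, p) = 1
Here p = 67, so 4^66 ≡ 1 (mod 67)
We can reduce the exponent: 318 mod 66 = 54
So 4^318 ≡ 4^54 (mod 67)
Computing: 4^54 mod 67 = 24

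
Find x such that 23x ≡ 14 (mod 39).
4

Since gcd(23, 39) = 1 divides 14, a solution exists.
Multiply both sides by the inverse of 23 mod 39:
  23^(-1) mod 39 = 17
  x ≡ 17 × 14 ≡ 238 ≡ 4 (mod 39)
Verification: 23 × 4 = 92 = 2 × 39 + 14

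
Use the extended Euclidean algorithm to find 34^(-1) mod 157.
Extended GCD: 34(-60) + 157(13) = 1. So 34^(-1) ≡ 97 ≡ 97 (mod 157). Verify: 34 × 97 = 3298 ≡ 1 (mod 157)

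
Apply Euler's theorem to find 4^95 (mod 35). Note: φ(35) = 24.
By Euler: 4^{24} ≡ 1 (mod 35) since gcd(4, 35) = 1. 95 = 3×24 + 23. So 4^{95} ≡ 4^{23} ≡ 9 (mod 35)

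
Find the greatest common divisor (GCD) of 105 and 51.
3

Using the Euclidean algorithm:
105 = 2 × 51 + 3
51 = 17 × 3 + 0

GCD(105, 51) = 3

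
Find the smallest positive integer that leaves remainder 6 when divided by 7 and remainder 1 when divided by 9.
M = 7 × 9 = 63. M₁ = 9, y₁ ≡ 4 (mod 7). M₂ = 7, y₂ ≡ 4 (mod 9). r = 6×9×4 + 1×7×4 ≡ 55 (mod 63). The smallest positive such number is 55.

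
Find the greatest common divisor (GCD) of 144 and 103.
1

Using the Euclidean algorithm:
144 = 1 × 103 + 41
103 = 2 × 41 + 21
41 = 1 × 21 + 20
21 = 1 × 20 + 1
20 = 20 × 1 + 0

GCD(144, 103) = 1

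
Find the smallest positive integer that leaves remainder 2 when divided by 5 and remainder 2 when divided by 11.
M = 5 × 11 = 55. M₁ = 11, y₁ ≡ 1 (mod 5). M₂ = 5, y₂ ≡ 9 (mod 11). y = 2×11×1 + 2×5×9 ≡ 2 (mod 55). The smallest positive such number is 2.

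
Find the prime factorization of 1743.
3 × 7 × 83

Divide by primes starting from smallest:
1743 ÷ 3 = 581
581 ÷ 7 = 83
83 ÷ 83 = 1

1743 = 3 × 7 × 83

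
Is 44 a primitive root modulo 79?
No

To verify, check if 44^(78/q) ≢ 1 (mod 79) for each prime divisor q of 78
Divisors of 78 = 78: [1, 2, 3, 6, 13, 26, 39, 78]
  44^(78/2) = 44^39 ≡ 1 (mod 79)
  44^(78/3) = 44^26 ≡ 23 (mod 79)
  44^(78/13) = 44^6 ≡ 10 (mod 79)
Conclusion: 44 is not a primitive root modulo 79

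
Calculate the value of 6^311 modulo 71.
Using Fermat: 6^{70} ≡ 1 (mod 71). 311 ≡ 31 (mod 70). So 6^{311} ≡ 6^{31} ≡ 4 (mod 71)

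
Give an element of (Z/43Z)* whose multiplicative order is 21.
9 has order 21 mod 43 since 9^{21} ≡ 1 (mod 43) and no smaller power works.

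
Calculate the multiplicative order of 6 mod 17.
Powers of 6 mod 17: 6^1≡6, 6^2≡2, 6^3≡12, 6^4≡4, 6^5≡7, 6^6≡8, 6^7≡14, 6^8≡16, 6^9≡11, 6^10≡15, 6^11≡5, 6^12≡13, 6^13≡10, 6^14≡9, 6^15≡3, 6^16≡1. Order = 16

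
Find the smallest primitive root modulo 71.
7

A primitive root g modulo p has order p-1 = 70
Prime divisors of 70: [2, 5, 7]
g is a primitive root iff g^(70/q) ≢ 1 (mod 71) for each prime divisor q
Testing small values:
  g = 2: 2^35 ≡ 1, 2^14 ≡ 54, 2^10 ≡ 30 (mod 71) → 2^35 ≡ 1, not primitive root
  g = 3: 3^35 ≡ 1, 3^14 ≡ 54, 3^10 ≡ 48 (mod 71) → 3^35 ≡ 1, not primitive root
  g = 4: 4^35 ≡ 1, 4^14 ≡ 5, 4^10 ≡ 48 (mod 71) → 4^35 ≡ 1, not primitive root
  g = 5: 5^35 ≡ 1, 5^14 ≡ 57, 5^10 ≡ 1 (mod 71) → 5^35 ≡ 1, not primitive root
  g = 6: 6^35 ≡ 1, 6^14 ≡ 5, 6^10 ≡ 20 (mod 71) → 6^35 ≡ 1, not primitive root
  g = 7: 7^35 ≡ 70, 7^14 ≡ 54, 7^10 ≡ 45 (mod 71) → none is 1, primitive root!
The smallest primitive root is 7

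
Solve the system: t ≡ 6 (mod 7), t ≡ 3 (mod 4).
M = 7 × 4 = 28. M₁ = 4, y₁ ≡ 2 (mod 7). M₂ = 7, y₂ ≡ 3 (mod 4). t = 6×4×2 + 3×7×3 ≡ 27 (mod 28)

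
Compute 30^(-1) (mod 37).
30^(-1) ≡ 21 (mod 37). Verification: 30 × 21 = 630 ≡ 1 (mod 37)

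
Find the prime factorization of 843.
3 × 281

Divide by primes starting from smallest:
843 ÷ 3 = 281
281 ÷ 281 = 1

843 = 3 × 281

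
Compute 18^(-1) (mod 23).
9

Using Extended Euclidean Algorithm:
gcd(18, 23) = 1
Bezout coefficients: 18 × 9 + 23 × -7 = 1
So 18 × 9 ≡ 1 (mod 23)
The inverse is 9 mod 23 = 9
Verification: 18 × 9 = 162 = 7 × 23 + 1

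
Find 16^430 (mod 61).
Using Fermat: 16^{60} ≡ 1 (mod 61). 430 ≡ 10 (mod 60). So 16^{430} ≡ 16^{10} ≡ 13 (mod 61)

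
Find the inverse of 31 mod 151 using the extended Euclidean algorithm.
Extended GCD: 31(39) + 151(-8) = 1. So 31^(-1) ≡ 39 ≡ 39 (mod 151). Verify: 31 × 39 = 1209 ≡ 1 (mod 151)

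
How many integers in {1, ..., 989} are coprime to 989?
924

Prime factorization: 989 = 23 × 43
Using the formula φ(n) = n × Π(1 - 1/p) for each prime factor p:
φ(989) = 989 × (1 - 1/23) × (1 - 1/43)
φ(989) = 924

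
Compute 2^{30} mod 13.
12

Using successive squaring:
Binary expansion of 30: 11110
Powers of 2 mod 13 (each is the square of the previous):
  2^1 ≡ 2 (mod 13)
  2^2 ≡ 2² = 4 ≡ 4 (mod 13)
  2^4 ≡ 4² = 16 ≡ 3 (mod 13)
  2^8 ≡ 3² = 9 ≡ 9 (mod 13)
  2^16 ≡ 9² = 81 ≡ 3 (mod 13)
30 = 16 + 8 + 4 + 2, so 2^30 = 2^16 × 2^8 × 2^4 × 2^2 ≡ 3 × 9 × 3 × 4 (mod 13)
Multiplying step by step:
  3 × 9 = 27 ≡ 1 (mod 13)
  1 × 3 = 3 ≡ 3 (mod 13)
  3 × 4 = 12 ≡ 12 (mod 13)
Result: 2^30 ≡ 12 (mod 13)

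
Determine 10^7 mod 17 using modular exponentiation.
7 = 4 + 2 + 1 (binary 111). Repeated squaring mod 17: 10^1 ≡ 10; 10^2 ≡ 10² = 100 ≡ 15; 10^4 ≡ 15² = 225 ≡ 4. Multiply: 10^7 = 10^4 × 10^2 × 10^1 ≡ 4 × 15 × 10 (mod 17): 4 × 15 = 60 ≡ 9; 9 × 10 = 90 ≡ 5. So 10^7 ≡ 5 (mod 17).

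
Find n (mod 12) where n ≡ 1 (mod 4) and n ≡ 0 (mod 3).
M = 4 × 3 = 12. M₁ = 3, y₁ ≡ 3 (mod 4). M₂ = 4, y₂ ≡ 1 (mod 3). n = 1×3×3 + 0×4×1 ≡ 9 (mod 12)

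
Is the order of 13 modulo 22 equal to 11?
No, the actual order is 10, not 11.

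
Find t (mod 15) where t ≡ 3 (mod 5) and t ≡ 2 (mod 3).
M = 5 × 3 = 15. M₁ = 3, y₁ ≡ 2 (mod 5). M₂ = 5, y₂ ≡ 2 (mod 3). t = 3×3×2 + 2×5×2 ≡ 8 (mod 15)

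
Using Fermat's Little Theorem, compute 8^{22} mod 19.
11

By Fermat's Little Theorem, a^(p-1) ≡ 1 (mod p) for prime p and gcd(a, p) = 1
Here p = 19, so 8^18 ≡ 1 (mod 19)
We can reduce the exponent: 22 mod 18 = 4
So 8^22 ≡ 8^4 (mod 19)
Computing: 8^4 mod 19 = 11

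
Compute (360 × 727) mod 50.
20

(360 × 727) = 261720
261720 mod 50 = 20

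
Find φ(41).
40

Prime factorization: 41 = 41
Using the formula φ(n) = n × Π(1 - 1/p) for each prime factor p:
φ(41) = 41 × (1 - 1/41)
φ(41) = 40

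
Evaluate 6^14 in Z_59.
Using repeated squaring. 14 = 8 + 4 + 2 (binary 1110). Repeated squaring mod 59: 6^1 ≡ 6; 6^2 ≡ 6² = 36 ≡ 36; 6^4 ≡ 36² = 1296 ≡ 57; 6^8 ≡ 57² = 3249 ≡ 4. Multiply: 6^14 = 6^8 × 6^4 × 6^2 ≡ 4 × 57 × 36 (mod 59): 4 × 57 = 228 ≡ 51; 51 × 36 = 1836 ≡ 7. So 6^14 ≡ 7 (mod 59).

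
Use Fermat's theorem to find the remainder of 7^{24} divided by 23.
3

By Fermat's Little Theorem, a^(p-1) ≡ 1 (mod p) for prime p and gcd(a, p) = 1
Here p = 23, so 7^22 ≡ 1 (mod 23)
We can reduce the exponent: 24 mod 22 = 2
So 7^24 ≡ 7^2 (mod 23)
Computing: 7^2 mod 23 = 3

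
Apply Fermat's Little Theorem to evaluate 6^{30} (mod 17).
9

By Fermat's Little Theorem, a^(p-1) ≡ 1 (mod p) for prime p and gcd(a, p) = 1
Here p = 17, so 6^16 ≡ 1 (mod 17)
We can reduce the exponent: 30 mod 16 = 14
So 6^30 ≡ 6^14 (mod 17)
Computing: 6^14 mod 17 = 9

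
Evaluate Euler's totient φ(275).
200

Prime factorization: 275 = 5^2 × 11
Using the formula φ(n) = n × Π(1 - 1/p) for each prime factor p:
φ(275) = 275 × (1 - 1/5) × (1 - 1/11)
φ(275) = 200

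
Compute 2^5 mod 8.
5 = 4 + 1 (binary 101). Repeated squaring mod 8: 2^1 ≡ 2; 2^2 ≡ 2² = 4 ≡ 4; 2^4 ≡ 4² = 16 ≡ 0. Multiply: 2^5 = 2^4 × 2^1 ≡ 0 × 2 (mod 8): 0 × 2 = 0 ≡ 0. So 2^5 ≡ 0 (mod 8).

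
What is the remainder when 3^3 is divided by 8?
3 = 2 + 1 (binary 11). Repeated squaring mod 8: 3^1 ≡ 3; 3^2 ≡ 3² = 9 ≡ 1. Multiply: 3^3 = 3^2 × 3^1 ≡ 1 × 3 (mod 8): 1 × 3 = 3 ≡ 3. So 3^3 ≡ 3 (mod 8).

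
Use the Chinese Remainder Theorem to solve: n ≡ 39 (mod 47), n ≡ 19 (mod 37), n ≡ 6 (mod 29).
45159

Using the Chinese Remainder Theorem:
M = product of moduli = 50431
For equation 1: M_1 = 1073, 1073 ≡ 39 (mod 47), inverse of 1073 mod 47 is 41 (check: 39 × 41 = 1599 ≡ 1 (mod 47))
For equation 2: M_2 = 1363, 1363 ≡ 31 (mod 37), inverse of 1363 mod 37 is 6 (check: 31 × 6 = 186 ≡ 1 (mod 37))
For equation 3: M_3 = 1739, 1739 ≡ 28 (mod 29), inverse of 1739 mod 29 is 28 (check: 28 × 28 = 784 ≡ 1 (mod 29))
Combine: n ≡ Σ r_i×M_i×(M_i⁻¹ mod m_i) = 39×1073×41 + 19×1363×6 + 6×1739×28 = 1715727 + 155382 + 292152 = 2163261
2163261 mod 50431 = 45159
n ≡ 45159 (mod 50431)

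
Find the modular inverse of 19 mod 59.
19^(-1) ≡ 28 (mod 59). Verification: 19 × 28 = 532 ≡ 1 (mod 59)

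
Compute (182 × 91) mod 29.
3

(182 × 91) = 16562
16562 mod 29 = 3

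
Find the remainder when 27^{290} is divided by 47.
By Fermat: 27^{46} ≡ 1 (mod 47). 290 = 6×46 + 14. So 27^{290} ≡ 27^{14} ≡ 18 (mod 47)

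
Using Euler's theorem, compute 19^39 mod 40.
By Euler: 19^{16} ≡ 1 (mod 40) since gcd(19, 40) = 1. 39 = 2×16 + 7. So 19^{39} ≡ 19^{7} ≡ 19 (mod 40)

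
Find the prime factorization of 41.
41

Divide by primes starting from smallest:
41 ÷ 41 = 1

41 = 41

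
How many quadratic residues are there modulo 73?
For prime 73, there are (p-1)/2 = (73-1)/2 = 36 quadratic residues (excluding 0).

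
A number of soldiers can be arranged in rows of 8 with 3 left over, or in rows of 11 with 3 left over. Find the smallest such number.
M = 8 × 11 = 88. M₁ = 11, y₁ ≡ 3 (mod 8). M₂ = 8, y₂ ≡ 7 (mod 11). t = 3×11×3 + 3×8×7 ≡ 3 (mod 88). The smallest positive such number is 3.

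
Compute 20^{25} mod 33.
23

Using successive squaring:
Binary expansion of 25: 11001
Powers of 20 mod 33 (each is the square of the previous):
  20^1 ≡ 20 (mod 33)
  20^2 ≡ 20² = 400 ≡ 4 (mod 33)
  20^4 ≡ 4² = 16 ≡ 16 (mod 33)
  20^8 ≡ 16² = 256 ≡ 25 (mod 33)
  20^16 ≡ 25² = 625 ≡ 31 (mod 33)
25 = 16 + 8 + 1, so 20^25 = 20^16 × 20^8 × 20^1 ≡ 31 × 25 × 20 (mod 33)
Multiplying step by step:
  31 × 25 = 775 ≡ 16 (mod 33)
  16 × 20 = 320 ≡ 23 (mod 33)
Result: 20^25 ≡ 23 (mod 33)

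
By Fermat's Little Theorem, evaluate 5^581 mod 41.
By Fermat: 5^{40} ≡ 1 (mod 41). 581 ≡ 21 (mod 40). So 5^{581} ≡ 5^{21} ≡ 5 (mod 41)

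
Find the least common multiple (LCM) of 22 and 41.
902

First find GCD(22, 41) using the Euclidean algorithm:
22 = 0 × 41 + 22
41 = 1 × 22 + 19
22 = 1 × 19 + 3
19 = 6 × 3 + 1
3 = 3 × 1 + 0
GCD(22, 41) = 1

LCM formula: LCM(a, b) = (a × b) / GCD(a, b)
LCM(22, 41) = (22 × 41) / 1
LCM(22, 41) = 902 / 1
LCM(22, 41) = 902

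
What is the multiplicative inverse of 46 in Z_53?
46^(-1) ≡ 15 (mod 53). Verification: 46 × 15 = 690 ≡ 1 (mod 53)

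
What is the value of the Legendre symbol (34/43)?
(34/43) = 34^{21} mod 43 = -1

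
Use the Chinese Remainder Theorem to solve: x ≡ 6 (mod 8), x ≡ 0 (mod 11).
M = 8 × 11 = 88. M₁ = 11, y₁ ≡ 3 (mod 8). M₂ = 8, y₂ ≡ 7 (mod 11). x = 6×11×3 + 0×8×7 ≡ 22 (mod 88)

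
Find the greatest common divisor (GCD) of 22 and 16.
2

Using the Euclidean algorithm:
22 = 1 × 16 + 6
16 = 2 × 6 + 4
6 = 1 × 4 + 2
4 = 2 × 2 + 0

GCD(22, 16) = 2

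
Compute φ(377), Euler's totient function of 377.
336

Prime factorization: 377 = 13 × 29
Using the formula φ(n) = n × Π(1 - 1/p) for each prime factor p:
φ(377) = 377 × (1 - 1/13) × (1 - 1/29)
φ(377) = 336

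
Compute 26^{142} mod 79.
72

Using successive squaring:
Binary expansion of 142: 10001110
Powers of 26 mod 79 (each is the square of the previous):
  26^1 ≡ 26 (mod 79)
  26^2 ≡ 26² = 676 ≡ 44 (mod 79)
  26^4 ≡ 44² = 1936 ≡ 40 (mod 79)
  26^8 ≡ 40² = 1600 ≡ 20 (mod 79)
  26^16 ≡ 20² = 400 ≡ 5 (mod 79)
  26^32 ≡ 5² = 25 ≡ 25 (mod 79)
  26^64 ≡ 25² = 625 ≡ 72 (mod 79)
  26^128 ≡ 72² = 5184 ≡ 49 (mod 79)
142 = 128 + 8 + 4 + 2, so 26^142 = 26^128 × 26^8 × 26^4 × 26^2 ≡ 49 × 20 × 40 × 44 (mod 79)
Multiplying step by step:
  49 × 20 = 980 ≡ 32 (mod 79)
  32 × 40 = 1280 ≡ 16 (mod 79)
  16 × 44 = 704 ≡ 72 (mod 79)
Result: 26^142 ≡ 72 (mod 79)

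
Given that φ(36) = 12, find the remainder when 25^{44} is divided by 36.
By Euler: 25^{12} ≡ 1 (mod 36) since gcd(25, 36) = 1. 44 = 3×12 + 8. So 25^{44} ≡ 25^{8} ≡ 13 (mod 36)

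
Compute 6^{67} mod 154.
118

Using successive squaring:
Binary expansion of 67: 1000011
Powers of 6 mod 154 (each is the square of the previous):
  6^1 ≡ 6 (mod 154)
  6^2 ≡ 6² = 36 ≡ 36 (mod 154)
  6^4 ≡ 36² = 1296 ≡ 64 (mod 154)
  6^8 ≡ 64² = 4096 ≡ 92 (mod 154)
  6^16 ≡ 92² = 8464 ≡ 148 (mod 154)
  6^32 ≡ 148² = 21904 ≡ 36 (mod 154)
  6^64 ≡ 36² = 1296 ≡ 64 (mod 154)
67 = 64 + 2 + 1, so 6^67 = 6^64 × 6^2 × 6^1 ≡ 64 × 36 × 6 (mod 154)
Multiplying step by step:
  64 × 36 = 2304 ≡ 148 (mod 154)
  148 × 6 = 888 ≡ 118 (mod 154)
Result: 6^67 ≡ 118 (mod 154)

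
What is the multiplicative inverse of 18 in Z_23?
9

Using Extended Euclidean Algorithm:
gcd(18, 23) = 1
Bezout coefficients: 18 × 9 + 23 × -7 = 1
So 18 × 9 ≡ 1 (mod 23)
The inverse is 9 mod 23 = 9
Verification: 18 × 9 = 162 = 7 × 23 + 1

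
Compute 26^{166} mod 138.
118

Using successive squaring:
Binary expansion of 166: 10100110
Powers of 26 mod 138 (each is the square of the previous):
  26^1 ≡ 26 (mod 138)
  26^2 ≡ 26² = 676 ≡ 124 (mod 138)
  26^4 ≡ 124² = 15376 ≡ 58 (mod 138)
  26^8 ≡ 58² = 3364 ≡ 52 (mod 138)
  26^16 ≡ 52² = 2704 ≡ 82 (mod 138)
  26^32 ≡ 82² = 6724 ≡ 100 (mod 138)
  26^64 ≡ 100² = 10000 ≡ 64 (mod 138)
  26^128 ≡ 64² = 4096 ≡ 94 (mod 138)
166 = 128 + 32 + 4 + 2, so 26^166 = 26^128 × 26^32 × 26^4 × 26^2 ≡ 94 × 100 × 58 × 124 (mod 138)
Multiplying step by step:
  94 × 100 = 9400 ≡ 16 (mod 138)
  16 × 58 = 928 ≡ 100 (mod 138)
  100 × 124 = 12400 ≡ 118 (mod 138)
Result: 26^166 ≡ 118 (mod 138)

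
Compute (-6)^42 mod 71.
Using repeated squaring. (-6) ≡ 65 (mod 71). 42 = 32 + 8 + 2 (binary 101010). Repeated squaring mod 71: 65^1 ≡ 65; 65^2 ≡ 65² = 4225 ≡ 36; 65^4 ≡ 36² = 1296 ≡ 18; 65^8 ≡ 18² = 324 ≡ 40; 65^16 ≡ 40² = 1600 ≡ 38; 65^32 ≡ 38² = 1444 ≡ 24. Multiply: (-6)^42 ≡ 65^32 × 65^8 × 65^2 ≡ 24 × 40 × 36 (mod 71): 24 × 40 = 960 ≡ 37; 37 × 36 = 1332 ≡ 54. So (-6)^42 ≡ 54 (mod 71).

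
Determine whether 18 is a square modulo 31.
By Euler's criterion: 18^{15} ≡ 1 (mod 31). Since this equals 1, 18 is a QR.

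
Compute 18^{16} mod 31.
18

Using successive squaring:
Binary expansion of 16: 10000
Powers of 18 mod 31 (each is the square of the previous):
  18^1 ≡ 18 (mod 31)
  18^2 ≡ 18² = 324 ≡ 14 (mod 31)
  18^4 ≡ 14² = 196 ≡ 10 (mod 31)
  18^8 ≡ 10² = 100 ≡ 7 (mod 31)
  18^16 ≡ 7² = 49 ≡ 18 (mod 31)
16 is a power of 2, so 18^16 is the last square: ≡ 18 (mod 31)
Result: 18^16 ≡ 18 (mod 31)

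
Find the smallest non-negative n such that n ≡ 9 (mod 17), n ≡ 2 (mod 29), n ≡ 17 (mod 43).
60

Using the Chinese Remainder Theorem:
M = product of moduli = 21199
For equation 1: M_1 = 1247, 1247 ≡ 6 (mod 17), inverse of 1247 mod 17 is 3 (check: 6 × 3 = 18 ≡ 1 (mod 17))
For equation 2: M_2 = 731, 731 ≡ 6 (mod 29), inverse of 731 mod 29 is 5 (check: 6 × 5 = 30 ≡ 1 (mod 29))
For equation 3: M_3 = 493, 493 ≡ 20 (mod 43), inverse of 493 mod 43 is 28 (check: 20 × 28 = 560 ≡ 1 (mod 43))
Combine: n ≡ Σ r_i×M_i×(M_i⁻¹ mod m_i) = 9×1247×3 + 2×731×5 + 17×493×28 = 33669 + 7310 + 234668 = 275647
275647 mod 21199 = 60
n ≡ 60 (mod 21199)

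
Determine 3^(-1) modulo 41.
3^(-1) ≡ 14 (mod 41). Verification: 3 × 14 = 42 ≡ 1 (mod 41)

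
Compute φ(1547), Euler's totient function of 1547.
1152

Prime factorization: 1547 = 7 × 13 × 17
Using the formula φ(n) = n × Π(1 - 1/p) for each prime factor p:
φ(1547) = 1547 × (1 - 1/7) × (1 - 1/13) × (1 - 1/17)
φ(1547) = 1152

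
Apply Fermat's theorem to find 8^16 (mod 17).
By Fermat's Little Theorem, 8^{16} ≡ 1 (mod 17) since 17 is prime and gcd(8, 17) = 1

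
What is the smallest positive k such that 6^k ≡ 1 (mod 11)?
Powers of 6 mod 11: 6^1≡6, 6^2≡3, 6^3≡7, 6^4≡9, 6^5≡10, 6^6≡5, 6^7≡8, 6^8≡4, 6^9≡2, 6^10≡1. Order = 10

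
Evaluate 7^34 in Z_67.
Using repeated squaring. 34 = 32 + 2 (binary 100010). Repeated squaring mod 67: 7^1 ≡ 7; 7^2 ≡ 7² = 49 ≡ 49; 7^4 ≡ 49² = 2401 ≡ 56; 7^8 ≡ 56² = 3136 ≡ 54; 7^16 ≡ 54² = 2916 ≡ 35; 7^32 ≡ 35² = 1225 ≡ 19. Multiply: 7^34 = 7^32 × 7^2 ≡ 19 × 49 (mod 67): 19 × 49 = 931 ≡ 60. So 7^34 ≡ 60 (mod 67).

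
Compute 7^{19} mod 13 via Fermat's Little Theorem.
6

By Fermat's Little Theorem, a^(p-1) ≡ 1 (mod p) for prime p and gcd(a, p) = 1
Here p = 13, so 7^12 ≡ 1 (mod 13)
We can reduce the exponent: 19 mod 12 = 7
So 7^19 ≡ 7^7 (mod 13)
Computing: 7^7 mod 13 = 6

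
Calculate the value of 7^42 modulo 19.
Using Fermat: 7^{18} ≡ 1 (mod 19). 42 ≡ 6 (mod 18). So 7^{42} ≡ 7^{6} ≡ 1 (mod 19)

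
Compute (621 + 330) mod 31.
21

(621 + 330) = 951
951 mod 31 = 21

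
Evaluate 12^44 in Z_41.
Using Fermat: 12^{40} ≡ 1 (mod 41). 44 ≡ 4 (mod 40). So 12^{44} ≡ 12^{4} ≡ 31 (mod 41)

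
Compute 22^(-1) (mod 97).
75

Using Extended Euclidean Algorithm:
gcd(22, 97) = 1
Bezout coefficients: 22 × -22 + 97 × 5 = 1
So 22 × -22 ≡ 1 (mod 97)
The inverse is -22 mod 97 = 75
Verification: 22 × 75 = 1650 = 17 × 97 + 1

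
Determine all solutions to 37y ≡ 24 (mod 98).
96

Since gcd(37, 98) = 1 divides 24, a solution exists.
Multiply both sides by the inverse of 37 mod 98:
  37^(-1) mod 98 = 53
  x ≡ 53 × 24 ≡ 1272 ≡ 96 (mod 98)
Verification: 37 × 96 = 3552 = 36 × 98 + 24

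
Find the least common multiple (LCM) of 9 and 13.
117

First find GCD(9, 13) using the Euclidean algorithm:
9 = 0 × 13 + 9
13 = 1 × 9 + 4
9 = 2 × 4 + 1
4 = 4 × 1 + 0
GCD(9, 13) = 1

LCM formula: LCM(a, b) = (a × b) / GCD(a, b)
LCM(9, 13) = (9 × 13) / 1
LCM(9, 13) = 117 / 1
LCM(9, 13) = 117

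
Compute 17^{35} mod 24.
17

Using successive squaring:
Binary expansion of 35: 100011
Powers of 17 mod 24 (each is the square of the previous):
  17^1 ≡ 17 (mod 24)
  17^2 ≡ 17² = 289 ≡ 1 (mod 24)
  17^4 ≡ 1² = 1 ≡ 1 (mod 24)
  17^8 ≡ 1² = 1 ≡ 1 (mod 24)
  17^16 ≡ 1² = 1 ≡ 1 (mod 24)
  17^32 ≡ 1² = 1 ≡ 1 (mod 24)
35 = 32 + 2 + 1, so 17^35 = 17^32 × 17^2 × 17^1 ≡ 1 × 1 × 17 (mod 24)
Multiplying step by step:
  1 × 1 = 1 ≡ 1 (mod 24)
  1 × 17 = 17 ≡ 17 (mod 24)
Result: 17^35 ≡ 17 (mod 24)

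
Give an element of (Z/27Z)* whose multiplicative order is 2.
26 has order 2 mod 27 since 26^{2} ≡ 1 (mod 27) and no smaller power works.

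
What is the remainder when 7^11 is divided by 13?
Using repeated squaring. 11 = 8 + 2 + 1 (binary 1011). Repeated squaring mod 13: 7^1 ≡ 7; 7^2 ≡ 7² = 49 ≡ 10; 7^4 ≡ 10² = 100 ≡ 9; 7^8 ≡ 9² = 81 ≡ 3. Multiply: 7^11 = 7^8 × 7^2 × 7^1 ≡ 3 × 10 × 7 (mod 13): 3 × 10 = 30 ≡ 4; 4 × 7 = 28 ≡ 2. So 7^11 ≡ 2 (mod 13).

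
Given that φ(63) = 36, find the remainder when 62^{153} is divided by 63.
By Euler: 62^{36} ≡ 1 (mod 63) since gcd(62, 63) = 1. 153 = 4×36 + 9. So 62^{153} ≡ 62^{9} ≡ 62 (mod 63)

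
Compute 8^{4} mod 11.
4

Using successive squaring:
Binary expansion of 4: 100
Powers of 8 mod 11 (each is the square of the previous):
  8^1 ≡ 8 (mod 11)
  8^2 ≡ 8² = 64 ≡ 9 (mod 11)
  8^4 ≡ 9² = 81 ≡ 4 (mod 11)
4 is a power of 2, so 8^4 is the last square: ≡ 4 (mod 11)
Result: 8^4 ≡ 4 (mod 11)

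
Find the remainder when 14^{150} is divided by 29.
By Fermat: 14^{28} ≡ 1 (mod 29). 150 = 5×28 + 10. So 14^{150} ≡ 14^{10} ≡ 13 (mod 29)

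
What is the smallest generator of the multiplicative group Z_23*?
p - 1 = 22 has prime divisors 2, 11. h is a primitive root mod 23 iff h^(22/q) ≢ 1 (mod 23) for each such q.
h = 2: 2^11 ≡ 1, 2^2 ≡ 4 (mod 23); 2^11 ≡ 1, so not a primitive root.
h = 3: 3^11 ≡ 1, 3^2 ≡ 9 (mod 23); 3^11 ≡ 1, so not a primitive root.
h = 4: 4^11 ≡ 1, 4^2 ≡ 16 (mod 23); 4^11 ≡ 1, so not a primitive root.
h = 5: 5^11 ≡ 22, 5^2 ≡ 2 (mod 23); none is 1, so 5 has order 22 and is a primitive root.
The smallest primitive root mod 23 is g = 5.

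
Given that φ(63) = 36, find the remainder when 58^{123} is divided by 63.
By Euler: 58^{36} ≡ 1 (mod 63) since gcd(58, 63) = 1. 123 = 3×36 + 15. So 58^{123} ≡ 58^{15} ≡ 1 (mod 63)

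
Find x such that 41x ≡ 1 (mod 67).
41^(-1) ≡ 18 (mod 67). Verification: 41 × 18 = 738 ≡ 1 (mod 67)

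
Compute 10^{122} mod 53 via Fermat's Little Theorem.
42

By Fermat's Little Theorem, a^(p-1) ≡ 1 (mod p) for prime p and gcd(a, p) = 1
Here p = 53, so 10^52 ≡ 1 (mod 53)
We can reduce the exponent: 122 mod 52 = 18
So 10^122 ≡ 10^18 (mod 53)
Computing: 10^18 mod 53 = 42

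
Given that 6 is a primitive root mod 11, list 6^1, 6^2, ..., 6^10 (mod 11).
g^1, g^2, ..., g^{10} mod 11: {6, 3, 7, 9, 10, 5, 8, 4, 2, 1}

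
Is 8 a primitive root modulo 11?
p - 1 = 10 has prime divisors 2, 5. Check 8^(10/q) mod 11 for each: 8^(10/2) = 8^5 ≡ 10, 8^(10/5) = 8^2 ≡ 9 (mod 11). None of these is 1, so 8 has order 10 = φ(11), so it is a primitive root mod 11.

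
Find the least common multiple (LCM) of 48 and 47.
2256

First find GCD(48, 47) using the Euclidean algorithm:
48 = 1 × 47 + 1
47 = 47 × 1 + 0
GCD(48, 47) = 1

LCM formula: LCM(a, b) = (a × b) / GCD(a, b)
LCM(48, 47) = (48 × 47) / 1
LCM(48, 47) = 2256 / 1
LCM(48, 47) = 2256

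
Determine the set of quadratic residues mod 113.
QRs mod 113: {1, 2, 4, 7, 8, 9, 11, 13, 14, 15, 16, 18, 22, 25, 26, 28, 30, 31, 32, 36, 41, 44, 49, 50, 51, 52, 53, 56, 57, 60, 61, 62, 63, 64, 69, 72, 77, 81, 82, 83, 85, 87, 88, 91, 95, 97, 98, 99, 100, 102, 104, 105, 106, 109, 111, 112}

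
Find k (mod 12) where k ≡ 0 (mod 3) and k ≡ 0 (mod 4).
M = 3 × 4 = 12. M₁ = 4, y₁ ≡ 1 (mod 3). M₂ = 3, y₂ ≡ 3 (mod 4). k = 0×4×1 + 0×3×3 ≡ 0 (mod 12)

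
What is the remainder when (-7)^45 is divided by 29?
Using Fermat: (-7)^{28} ≡ 1 (mod 29). 45 ≡ 17 (mod 28). So (-7)^{45} ≡ (-7)^{17} ≡ 5 (mod 29)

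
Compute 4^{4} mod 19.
9

Using successive squaring:
Binary expansion of 4: 100
Powers of 4 mod 19 (each is the square of the previous):
  4^1 ≡ 4 (mod 19)
  4^2 ≡ 4² = 16 ≡ 16 (mod 19)
  4^4 ≡ 16² = 256 ≡ 9 (mod 19)
4 is a power of 2, so 4^4 is the last square: ≡ 9 (mod 19)
Result: 4^4 ≡ 9 (mod 19)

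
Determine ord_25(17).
Powers of 17 mod 25: 17^1≡17, 17^2≡14, 17^3≡13, 17^4≡21, 17^5≡7, 17^6≡19, 17^7≡23, 17^8≡16, 17^9≡22, 17^10≡24, 17^11≡8, 17^12≡11, 17^13≡12, 17^14≡4, 17^15≡18, 17^16≡6, 17^17≡2, 17^18≡9, 17^19≡3, 17^20≡1. Order = 20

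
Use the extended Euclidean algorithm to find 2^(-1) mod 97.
Extended GCD: 2(-48) + 97(1) = 1. So 2^(-1) ≡ 49 ≡ 49 (mod 97). Verify: 2 × 49 = 98 ≡ 1 (mod 97)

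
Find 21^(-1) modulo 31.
3

Using Extended Euclidean Algorithm:
gcd(21, 31) = 1
Bezout coefficients: 21 × 3 + 31 × -2 = 1
So 21 × 3 ≡ 1 (mod 31)
The inverse is 3 mod 31 = 3
Verification: 21 × 3 = 63 = 2 × 31 + 1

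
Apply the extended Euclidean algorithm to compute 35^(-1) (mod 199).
Extended GCD: 35(91) + 199(-16) = 1. So 35^(-1) ≡ 91 ≡ 91 (mod 199). Verify: 35 × 91 = 3185 ≡ 1 (mod 199)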